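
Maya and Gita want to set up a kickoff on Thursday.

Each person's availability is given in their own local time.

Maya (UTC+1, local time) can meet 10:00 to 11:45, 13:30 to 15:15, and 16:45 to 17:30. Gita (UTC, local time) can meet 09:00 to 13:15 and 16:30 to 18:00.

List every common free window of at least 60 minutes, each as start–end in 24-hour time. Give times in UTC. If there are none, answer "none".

Maya → UTC: 09:00–10:45, 12:30–14:15, 15:45–16:30.
Gita → UTC: 09:00–13:15, 16:30–18:00.
Maya ∩ Gita: 09:00–10:45, 12:30–13:15.
Windows ≥ 60 min: 09:00–10:45.

09:00–10:45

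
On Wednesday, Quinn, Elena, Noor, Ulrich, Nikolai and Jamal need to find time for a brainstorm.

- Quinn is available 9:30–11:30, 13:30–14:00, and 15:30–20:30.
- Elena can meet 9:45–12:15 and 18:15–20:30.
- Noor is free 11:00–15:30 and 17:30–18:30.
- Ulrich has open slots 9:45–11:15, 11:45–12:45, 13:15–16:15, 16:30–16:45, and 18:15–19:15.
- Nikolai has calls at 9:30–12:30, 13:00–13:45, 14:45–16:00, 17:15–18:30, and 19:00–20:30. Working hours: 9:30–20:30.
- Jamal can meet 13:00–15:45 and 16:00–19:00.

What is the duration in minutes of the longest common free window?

0 minutes

Nikolai free within 09:30–20:30: 12:30–13:00, 13:45–14:45, 16:00–17:15, 18:30–19:00.
Quinn ∩ Elena: 09:45–11:30, 18:15–20:30.
Quinn ∩ Elena ∩ Noor: 11:00–11:30, 18:15–18:30.
Quinn ∩ Elena ∩ Noor ∩ Ulrich: 11:00–11:15, 18:15–18:30.
Quinn ∩ Elena ∩ Noor ∩ Ulrich ∩ Nikolai: (none).
Quinn ∩ Elena ∩ Noor ∩ Ulrich ∩ Nikolai ∩ Jamal: (none).
No common window.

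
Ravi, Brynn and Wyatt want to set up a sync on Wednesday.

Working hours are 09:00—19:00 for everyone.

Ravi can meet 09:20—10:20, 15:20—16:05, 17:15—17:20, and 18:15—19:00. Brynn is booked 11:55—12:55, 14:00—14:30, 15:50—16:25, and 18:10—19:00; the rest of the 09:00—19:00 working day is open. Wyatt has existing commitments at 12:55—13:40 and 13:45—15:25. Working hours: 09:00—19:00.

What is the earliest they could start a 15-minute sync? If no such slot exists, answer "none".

09:20

Brynn free within 09:00–19:00: 09:00–11:55, 12:55–14:00, 14:30–15:50, 16:25–18:10.
Wyatt free within 09:00–19:00: 09:00–12:55, 13:40–13:45, 15:25–19:00.
Ravi ∩ Brynn: 09:20–10:20, 15:20–15:50, 17:15–17:20.
Ravi ∩ Brynn ∩ Wyatt: 09:20–10:20, 15:25–15:50, 17:15–17:20.
Windows ≥ 15 min: 09:20–10:20, 15:25–15:50.
Earliest such window starts at 09:20.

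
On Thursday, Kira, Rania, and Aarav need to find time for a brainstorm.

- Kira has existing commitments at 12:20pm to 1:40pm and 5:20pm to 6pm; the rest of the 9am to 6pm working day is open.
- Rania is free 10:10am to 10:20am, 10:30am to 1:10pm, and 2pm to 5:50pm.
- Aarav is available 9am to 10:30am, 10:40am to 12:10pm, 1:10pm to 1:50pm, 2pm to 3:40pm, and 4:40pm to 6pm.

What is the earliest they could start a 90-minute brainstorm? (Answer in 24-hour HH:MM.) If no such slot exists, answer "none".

Kira free within 09:00–18:00: 09:00–12:20, 13:40–17:20.
Kira ∩ Rania: 10:10–10:20, 10:30–12:20, 14:00–17:20.
Kira ∩ Rania ∩ Aarav: 10:10–10:20, 10:40–12:10, 14:00–15:40, 16:40–17:20.
Windows ≥ 90 min: 10:40–12:10, 14:00–15:40.
Earliest such window starts at 10:40.

10:40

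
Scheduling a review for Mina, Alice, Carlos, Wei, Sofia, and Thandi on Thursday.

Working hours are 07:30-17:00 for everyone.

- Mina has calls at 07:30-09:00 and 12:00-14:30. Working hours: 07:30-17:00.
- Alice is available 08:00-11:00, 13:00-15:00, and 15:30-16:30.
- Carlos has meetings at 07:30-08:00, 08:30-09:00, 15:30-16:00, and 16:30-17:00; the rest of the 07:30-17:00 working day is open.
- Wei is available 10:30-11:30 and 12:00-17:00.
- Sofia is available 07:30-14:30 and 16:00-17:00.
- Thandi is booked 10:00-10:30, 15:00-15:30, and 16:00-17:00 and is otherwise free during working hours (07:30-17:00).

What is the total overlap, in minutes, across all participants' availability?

Mina free within 07:30–17:00: 09:00–12:00, 14:30–17:00.
Carlos free within 07:30–17:00: 08:00–08:30, 09:00–15:30, 16:00–16:30.
Thandi free within 07:30–17:00: 07:30–10:00, 10:30–15:00, 15:30–16:00.
Mina ∩ Alice: 09:00–11:00, 14:30–15:00, 15:30–16:30.
Mina ∩ Alice ∩ Carlos: 09:00–11:00, 14:30–15:00, 16:00–16:30.
Mina ∩ Alice ∩ Carlos ∩ Wei: 10:30–11:00, 14:30–15:00, 16:00–16:30.
Mina ∩ Alice ∩ Carlos ∩ Wei ∩ Sofia: 10:30–11:00, 16:00–16:30.
Mina ∩ Alice ∩ Carlos ∩ Wei ∩ Sofia ∩ Thandi: 10:30–11:00.
Total common minutes: 30.

30 minutes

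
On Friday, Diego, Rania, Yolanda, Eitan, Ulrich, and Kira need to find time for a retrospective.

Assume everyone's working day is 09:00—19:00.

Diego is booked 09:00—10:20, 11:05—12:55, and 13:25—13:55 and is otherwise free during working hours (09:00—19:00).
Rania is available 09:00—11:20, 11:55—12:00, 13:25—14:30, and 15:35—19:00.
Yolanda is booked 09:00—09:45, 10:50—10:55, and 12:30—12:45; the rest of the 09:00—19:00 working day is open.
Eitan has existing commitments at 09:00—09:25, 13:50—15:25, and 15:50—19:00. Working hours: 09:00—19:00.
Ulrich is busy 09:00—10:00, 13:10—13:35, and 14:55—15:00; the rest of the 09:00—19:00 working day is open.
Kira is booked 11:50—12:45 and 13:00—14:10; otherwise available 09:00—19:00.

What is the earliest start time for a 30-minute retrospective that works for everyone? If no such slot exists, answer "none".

Diego free within 09:00–19:00: 10:20–11:05, 12:55–13:25, 13:55–19:00.
Yolanda free within 09:00–19:00: 09:45–10:50, 10:55–12:30, 12:45–19:00.
Eitan free within 09:00–19:00: 09:25–13:50, 15:25–15:50.
Ulrich free within 09:00–19:00: 10:00–13:10, 13:35–14:55, 15:00–19:00.
Kira free within 09:00–19:00: 09:00–11:50, 12:45–13:00, 14:10–19:00.
Diego ∩ Rania: 10:20–11:05, 13:55–14:30, 15:35–19:00.
Diego ∩ Rania ∩ Yolanda: 10:20–10:50, 10:55–11:05, 13:55–14:30, 15:35–19:00.
Diego ∩ Rania ∩ Yolanda ∩ Eitan: 10:20–10:50, 10:55–11:05, 15:35–15:50.
Diego ∩ Rania ∩ Yolanda ∩ Eitan ∩ Ulrich: 10:20–10:50, 10:55–11:05, 15:35–15:50.
Diego ∩ Rania ∩ Yolanda ∩ Eitan ∩ Ulrich ∩ Kira: 10:20–10:50, 10:55–11:05, 15:35–15:50.
Windows ≥ 30 min: 10:20–10:50.
Earliest such window starts at 10:20.

10:20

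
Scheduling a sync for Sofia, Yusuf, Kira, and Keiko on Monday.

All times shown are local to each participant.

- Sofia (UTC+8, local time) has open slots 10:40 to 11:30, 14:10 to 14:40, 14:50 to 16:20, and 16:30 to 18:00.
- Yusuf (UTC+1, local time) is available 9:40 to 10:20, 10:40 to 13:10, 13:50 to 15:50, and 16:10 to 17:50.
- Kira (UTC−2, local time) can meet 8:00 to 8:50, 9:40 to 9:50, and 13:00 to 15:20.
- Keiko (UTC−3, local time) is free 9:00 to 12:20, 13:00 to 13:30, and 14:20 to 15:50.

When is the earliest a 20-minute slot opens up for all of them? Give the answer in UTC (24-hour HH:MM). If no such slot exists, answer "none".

Sofia → UTC: 02:40–03:30, 06:10–06:40, 06:50–08:20, 08:30–10:00.
Yusuf → UTC: 08:40–09:20, 09:40–12:10, 12:50–14:50, 15:10–16:50.
Kira → UTC: 10:00–10:50, 11:40–11:50, 15:00–17:20.
Keiko → UTC: 12:00–15:20, 16:00–16:30, 17:20–18:50.
Sofia ∩ Yusuf: 08:40–09:20, 09:40–10:00.
Sofia ∩ Yusuf ∩ Kira: (none).
Sofia ∩ Yusuf ∩ Kira ∩ Keiko: (none).
Windows ≥ 20 min: (none).

none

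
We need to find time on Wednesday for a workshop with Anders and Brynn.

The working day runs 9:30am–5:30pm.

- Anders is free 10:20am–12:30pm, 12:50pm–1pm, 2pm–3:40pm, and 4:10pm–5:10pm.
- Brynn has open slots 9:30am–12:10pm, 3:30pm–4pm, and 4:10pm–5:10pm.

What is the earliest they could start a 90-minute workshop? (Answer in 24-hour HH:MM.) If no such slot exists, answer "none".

Anders ∩ Brynn: 10:20–12:10, 15:30–15:40, 16:10–17:10.
Windows ≥ 90 min: 10:20–12:10.
Earliest such window starts at 10:20.

10:20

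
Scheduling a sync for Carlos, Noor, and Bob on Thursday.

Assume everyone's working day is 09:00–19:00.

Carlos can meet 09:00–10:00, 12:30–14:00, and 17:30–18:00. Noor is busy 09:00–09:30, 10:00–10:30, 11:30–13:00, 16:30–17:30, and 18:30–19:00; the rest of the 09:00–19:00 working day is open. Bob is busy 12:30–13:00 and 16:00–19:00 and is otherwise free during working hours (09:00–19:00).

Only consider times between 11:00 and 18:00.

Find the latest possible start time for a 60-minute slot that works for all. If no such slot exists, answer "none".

13:00

Noor free within 09:00–19:00: 09:30–10:00, 10:30–11:30, 13:00–16:30, 17:30–18:30.
Bob free within 09:00–19:00: 09:00–12:30, 13:00–16:00.
Carlos ∩ Noor: 09:30–10:00, 13:00–14:00, 17:30–18:00.
Carlos ∩ Noor ∩ Bob: 09:30–10:00, 13:00–14:00.
Restricted to 11:00–18:00: 13:00–14:00.
Windows ≥ 60 min: 13:00–14:00.
Latest start in the last window 13:00–14:00 is 14:00 − 60 min = 13:00.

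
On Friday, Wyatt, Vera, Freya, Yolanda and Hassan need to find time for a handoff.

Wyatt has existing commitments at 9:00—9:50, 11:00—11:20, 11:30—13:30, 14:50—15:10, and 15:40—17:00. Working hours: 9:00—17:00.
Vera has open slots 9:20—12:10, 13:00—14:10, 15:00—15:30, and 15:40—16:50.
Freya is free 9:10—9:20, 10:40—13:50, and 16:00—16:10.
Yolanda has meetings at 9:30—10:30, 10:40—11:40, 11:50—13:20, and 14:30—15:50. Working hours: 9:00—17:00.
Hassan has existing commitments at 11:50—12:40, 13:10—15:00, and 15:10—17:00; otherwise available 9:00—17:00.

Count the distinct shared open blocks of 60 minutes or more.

0

Wyatt free within 09:00–17:00: 09:50–11:00, 11:20–11:30, 13:30–14:50, 15:10–15:40.
Yolanda free within 09:00–17:00: 09:00–09:30, 10:30–10:40, 11:40–11:50, 13:20–14:30, 15:50–17:00.
Hassan free within 09:00–17:00: 09:00–11:50, 12:40–13:10, 15:00–15:10.
Wyatt ∩ Vera: 09:50–11:00, 11:20–11:30, 13:30–14:10, 15:10–15:30.
Wyatt ∩ Vera ∩ Freya: 10:40–11:00, 11:20–11:30, 13:30–13:50.
Wyatt ∩ Vera ∩ Freya ∩ Yolanda: 13:30–13:50.
Wyatt ∩ Vera ∩ Freya ∩ Yolanda ∩ Hassan: (none).
Windows ≥ 60 min: (none).
That's 0 windows.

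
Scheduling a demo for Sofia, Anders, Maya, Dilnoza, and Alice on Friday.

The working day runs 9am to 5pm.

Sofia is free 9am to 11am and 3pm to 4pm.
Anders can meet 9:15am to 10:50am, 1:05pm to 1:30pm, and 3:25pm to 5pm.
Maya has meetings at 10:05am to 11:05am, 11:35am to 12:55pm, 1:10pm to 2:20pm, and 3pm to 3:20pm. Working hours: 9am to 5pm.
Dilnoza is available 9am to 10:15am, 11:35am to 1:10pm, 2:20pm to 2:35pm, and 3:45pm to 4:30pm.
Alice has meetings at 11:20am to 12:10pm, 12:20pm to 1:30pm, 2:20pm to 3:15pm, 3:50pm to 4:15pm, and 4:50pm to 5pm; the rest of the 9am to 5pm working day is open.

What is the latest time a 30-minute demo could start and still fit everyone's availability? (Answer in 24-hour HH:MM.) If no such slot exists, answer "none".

Maya free within 09:00–17:00: 09:00–10:05, 11:05–11:35, 12:55–13:10, 14:20–15:00, 15:20–17:00.
Alice free within 09:00–17:00: 09:00–11:20, 12:10–12:20, 13:30–14:20, 15:15–15:50, 16:15–16:50.
Sofia ∩ Anders: 09:15–10:50, 15:25–16:00.
Sofia ∩ Anders ∩ Maya: 09:15–10:05, 15:25–16:00.
Sofia ∩ Anders ∩ Maya ∩ Dilnoza: 09:15–10:05, 15:45–16:00.
Sofia ∩ Anders ∩ Maya ∩ Dilnoza ∩ Alice: 09:15–10:05, 15:45–15:50.
Windows ≥ 30 min: 09:15–10:05.
Latest start in the last window 09:15–10:05 is 10:05 − 30 min = 09:35.

09:35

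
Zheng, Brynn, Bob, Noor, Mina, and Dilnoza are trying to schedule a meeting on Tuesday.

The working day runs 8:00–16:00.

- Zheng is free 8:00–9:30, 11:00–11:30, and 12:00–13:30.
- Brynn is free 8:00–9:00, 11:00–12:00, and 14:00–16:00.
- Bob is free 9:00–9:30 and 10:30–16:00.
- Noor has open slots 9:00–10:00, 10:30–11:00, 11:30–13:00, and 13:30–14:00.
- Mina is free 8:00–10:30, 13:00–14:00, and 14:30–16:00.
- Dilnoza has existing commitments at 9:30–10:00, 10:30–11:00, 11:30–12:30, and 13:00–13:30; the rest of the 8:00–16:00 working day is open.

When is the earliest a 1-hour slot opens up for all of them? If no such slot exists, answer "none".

Dilnoza free within 08:00–16:00: 08:00–09:30, 10:00–10:30, 11:00–11:30, 12:30–13:00, 13:30–16:00.
Zheng ∩ Brynn: 08:00–09:00, 11:00–11:30.
Zheng ∩ Brynn ∩ Bob: 11:00–11:30.
Zheng ∩ Brynn ∩ Bob ∩ Noor: (none).
Zheng ∩ Brynn ∩ Bob ∩ Noor ∩ Mina: (none).
Zheng ∩ Brynn ∩ Bob ∩ Noor ∩ Mina ∩ Dilnoza: (none).
Windows ≥ 60 min: (none).

none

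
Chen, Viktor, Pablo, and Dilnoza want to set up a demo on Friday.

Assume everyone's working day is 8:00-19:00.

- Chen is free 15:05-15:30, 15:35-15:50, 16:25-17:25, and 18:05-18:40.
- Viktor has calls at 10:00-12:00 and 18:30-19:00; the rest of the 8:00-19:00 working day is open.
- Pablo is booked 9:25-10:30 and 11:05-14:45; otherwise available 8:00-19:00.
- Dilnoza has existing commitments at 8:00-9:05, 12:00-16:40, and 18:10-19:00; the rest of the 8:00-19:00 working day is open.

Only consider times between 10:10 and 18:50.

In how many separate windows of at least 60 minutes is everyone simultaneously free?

Viktor free within 08:00–19:00: 08:00–10:00, 12:00–18:30.
Pablo free within 08:00–19:00: 08:00–09:25, 10:30–11:05, 14:45–19:00.
Dilnoza free within 08:00–19:00: 09:05–12:00, 16:40–18:10.
Chen ∩ Viktor: 15:05–15:30, 15:35–15:50, 16:25–17:25, 18:05–18:30.
Chen ∩ Viktor ∩ Pablo: 15:05–15:30, 15:35–15:50, 16:25–17:25, 18:05–18:30.
Chen ∩ Viktor ∩ Pablo ∩ Dilnoza: 16:40–17:25, 18:05–18:10.
Restricted to 10:10–18:50: 16:40–17:25, 18:05–18:10.
Windows ≥ 60 min: (none).
That's 0 windows.

0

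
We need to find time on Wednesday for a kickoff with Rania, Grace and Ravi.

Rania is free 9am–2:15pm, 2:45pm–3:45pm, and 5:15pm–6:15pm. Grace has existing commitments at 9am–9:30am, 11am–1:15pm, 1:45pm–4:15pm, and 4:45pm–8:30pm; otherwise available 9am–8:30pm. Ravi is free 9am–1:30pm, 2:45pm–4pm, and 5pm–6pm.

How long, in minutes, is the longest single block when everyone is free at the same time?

Grace free within 09:00–20:30: 09:30–11:00, 13:15–13:45, 16:15–16:45.
Rania ∩ Grace: 09:30–11:00, 13:15–13:45.
Rania ∩ Grace ∩ Ravi: 09:30–11:00, 13:15–13:30.
Common window lengths: 90, 15 min; longest is 90.

90 minutes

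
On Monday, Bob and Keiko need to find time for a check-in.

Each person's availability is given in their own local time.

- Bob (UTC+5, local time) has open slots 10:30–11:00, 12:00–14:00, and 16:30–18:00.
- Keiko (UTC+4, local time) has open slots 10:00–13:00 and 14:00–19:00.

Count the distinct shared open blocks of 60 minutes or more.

2

Bob → UTC: 05:30–06:00, 07:00–09:00, 11:30–13:00.
Keiko → UTC: 06:00–09:00, 10:00–15:00.
Bob ∩ Keiko: 07:00–09:00, 11:30–13:00.
Windows ≥ 60 min: 07:00–09:00, 11:30–13:00.
That's 2 windows.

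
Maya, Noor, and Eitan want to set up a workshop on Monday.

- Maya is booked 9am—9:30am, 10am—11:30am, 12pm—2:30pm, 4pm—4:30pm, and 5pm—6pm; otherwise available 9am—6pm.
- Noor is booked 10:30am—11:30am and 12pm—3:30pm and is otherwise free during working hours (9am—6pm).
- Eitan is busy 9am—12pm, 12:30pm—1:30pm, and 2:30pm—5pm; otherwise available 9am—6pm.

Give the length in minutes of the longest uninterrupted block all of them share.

0 minutes

Maya free within 09:00–18:00: 09:30–10:00, 11:30–12:00, 14:30–16:00, 16:30–17:00.
Noor free within 09:00–18:00: 09:00–10:30, 11:30–12:00, 15:30–18:00.
Eitan free within 09:00–18:00: 12:00–12:30, 13:30–14:30, 17:00–18:00.
Maya ∩ Noor: 09:30–10:00, 11:30–12:00, 15:30–16:00, 16:30–17:00.
Maya ∩ Noor ∩ Eitan: (none).
No common window.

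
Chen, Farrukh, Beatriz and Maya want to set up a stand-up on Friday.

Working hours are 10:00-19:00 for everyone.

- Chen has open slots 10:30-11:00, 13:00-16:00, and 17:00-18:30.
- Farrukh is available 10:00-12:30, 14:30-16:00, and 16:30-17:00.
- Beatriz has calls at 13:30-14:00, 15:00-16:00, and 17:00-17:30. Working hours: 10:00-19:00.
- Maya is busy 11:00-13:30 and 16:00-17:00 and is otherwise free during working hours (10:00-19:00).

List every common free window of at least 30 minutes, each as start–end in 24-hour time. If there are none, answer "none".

10:30–11:00, 14:30–15:00

Beatriz free within 10:00–19:00: 10:00–13:30, 14:00–15:00, 16:00–17:00, 17:30–19:00.
Maya free within 10:00–19:00: 10:00–11:00, 13:30–16:00, 17:00–19:00.
Chen ∩ Farrukh: 10:30–11:00, 14:30–16:00.
Chen ∩ Farrukh ∩ Beatriz: 10:30–11:00, 14:30–15:00.
Chen ∩ Farrukh ∩ Beatriz ∩ Maya: 10:30–11:00, 14:30–15:00.
Windows ≥ 30 min: 10:30–11:00, 14:30–15:00.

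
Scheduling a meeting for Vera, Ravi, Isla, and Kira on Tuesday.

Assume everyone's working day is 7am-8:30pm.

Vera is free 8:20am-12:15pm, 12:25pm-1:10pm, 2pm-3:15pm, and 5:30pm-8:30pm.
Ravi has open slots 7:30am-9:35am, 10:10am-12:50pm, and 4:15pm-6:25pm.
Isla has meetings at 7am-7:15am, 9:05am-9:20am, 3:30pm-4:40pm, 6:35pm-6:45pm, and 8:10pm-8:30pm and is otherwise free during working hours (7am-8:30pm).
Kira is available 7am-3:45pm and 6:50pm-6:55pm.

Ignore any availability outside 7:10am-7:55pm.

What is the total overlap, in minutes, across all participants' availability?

210 minutes

Isla free within 07:00–20:30: 07:15–09:05, 09:20–15:30, 16:40–18:35, 18:45–20:10.
Vera ∩ Ravi: 08:20–09:35, 10:10–12:15, 12:25–12:50, 17:30–18:25.
Vera ∩ Ravi ∩ Isla: 08:20–09:05, 09:20–09:35, 10:10–12:15, 12:25–12:50, 17:30–18:25.
Vera ∩ Ravi ∩ Isla ∩ Kira: 08:20–09:05, 09:20–09:35, 10:10–12:15, 12:25–12:50.
Restricted to 07:10–19:55: 08:20–09:05, 09:20–09:35, 10:10–12:15, 12:25–12:50.
Total common minutes: 45 + 15 + 125 + 25 = 210.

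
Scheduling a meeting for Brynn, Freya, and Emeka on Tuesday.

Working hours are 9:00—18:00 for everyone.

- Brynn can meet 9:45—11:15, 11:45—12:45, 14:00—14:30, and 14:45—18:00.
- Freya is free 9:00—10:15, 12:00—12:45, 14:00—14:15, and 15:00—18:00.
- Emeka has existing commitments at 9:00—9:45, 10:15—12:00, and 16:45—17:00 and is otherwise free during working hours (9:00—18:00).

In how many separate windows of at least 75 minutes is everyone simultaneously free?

Emeka free within 09:00–18:00: 09:45–10:15, 12:00–16:45, 17:00–18:00.
Brynn ∩ Freya: 09:45–10:15, 12:00–12:45, 14:00–14:15, 15:00–18:00.
Brynn ∩ Freya ∩ Emeka: 09:45–10:15, 12:00–12:45, 14:00–14:15, 15:00–16:45, 17:00–18:00.
Windows ≥ 75 min: 15:00–16:45.
That's 1 window.

1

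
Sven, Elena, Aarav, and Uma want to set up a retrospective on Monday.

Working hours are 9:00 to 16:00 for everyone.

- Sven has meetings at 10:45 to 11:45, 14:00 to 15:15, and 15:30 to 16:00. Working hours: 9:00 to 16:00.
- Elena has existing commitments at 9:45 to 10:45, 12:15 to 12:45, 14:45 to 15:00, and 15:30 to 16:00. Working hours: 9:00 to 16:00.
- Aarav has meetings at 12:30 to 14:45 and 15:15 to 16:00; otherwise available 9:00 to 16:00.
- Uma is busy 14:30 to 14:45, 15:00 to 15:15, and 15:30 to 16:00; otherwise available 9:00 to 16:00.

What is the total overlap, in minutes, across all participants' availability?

Sven free within 09:00–16:00: 09:00–10:45, 11:45–14:00, 15:15–15:30.
Elena free within 09:00–16:00: 09:00–09:45, 10:45–12:15, 12:45–14:45, 15:00–15:30.
Aarav free within 09:00–16:00: 09:00–12:30, 14:45–15:15.
Uma free within 09:00–16:00: 09:00–14:30, 14:45–15:00, 15:15–15:30.
Sven ∩ Elena: 09:00–09:45, 11:45–12:15, 12:45–14:00, 15:15–15:30.
Sven ∩ Elena ∩ Aarav: 09:00–09:45, 11:45–12:15.
Sven ∩ Elena ∩ Aarav ∩ Uma: 09:00–09:45, 11:45–12:15.
Total common minutes: 45 + 30 = 75.

75 minutes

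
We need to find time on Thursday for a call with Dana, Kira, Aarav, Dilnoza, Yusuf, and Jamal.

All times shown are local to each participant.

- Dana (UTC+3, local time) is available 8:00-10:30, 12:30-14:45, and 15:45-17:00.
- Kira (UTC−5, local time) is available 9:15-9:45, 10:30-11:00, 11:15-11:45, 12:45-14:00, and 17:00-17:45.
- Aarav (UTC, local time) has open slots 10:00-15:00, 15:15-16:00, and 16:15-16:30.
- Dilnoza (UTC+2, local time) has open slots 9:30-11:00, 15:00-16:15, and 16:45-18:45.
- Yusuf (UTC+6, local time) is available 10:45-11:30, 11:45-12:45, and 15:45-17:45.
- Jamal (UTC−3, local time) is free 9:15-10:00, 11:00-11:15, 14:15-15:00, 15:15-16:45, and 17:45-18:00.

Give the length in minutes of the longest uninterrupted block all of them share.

0 minutes

Dana → UTC: 05:00–07:30, 09:30–11:45, 12:45–14:00.
Kira → UTC: 14:15–14:45, 15:30–16:00, 16:15–16:45, 17:45–19:00, 22:00–22:45.
Aarav → UTC: 10:00–15:00, 15:15–16:00, 16:15–16:30.
Dilnoza → UTC: 07:30–09:00, 13:00–14:15, 14:45–16:45.
Yusuf → UTC: 04:45–05:30, 05:45–06:45, 09:45–11:45.
Jamal → UTC: 12:15–13:00, 14:00–14:15, 17:15–18:00, 18:15–19:45, 20:45–21:00.
Dana ∩ Kira: (none).
Dana ∩ Kira ∩ Aarav: (none).
Dana ∩ Kira ∩ Aarav ∩ Dilnoza: (none).
Dana ∩ Kira ∩ Aarav ∩ Dilnoza ∩ Yusuf: (none).
Dana ∩ Kira ∩ Aarav ∩ Dilnoza ∩ Yusuf ∩ Jamal: (none).
No common window.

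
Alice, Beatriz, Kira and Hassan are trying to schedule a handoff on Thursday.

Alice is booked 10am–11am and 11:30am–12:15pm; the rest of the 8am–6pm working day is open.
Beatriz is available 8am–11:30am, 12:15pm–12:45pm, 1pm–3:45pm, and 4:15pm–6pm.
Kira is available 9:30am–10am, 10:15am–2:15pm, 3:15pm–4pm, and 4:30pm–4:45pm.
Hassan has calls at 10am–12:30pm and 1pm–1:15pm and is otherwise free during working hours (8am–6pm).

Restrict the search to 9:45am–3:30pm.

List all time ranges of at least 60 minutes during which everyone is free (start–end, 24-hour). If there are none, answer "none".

13:15–14:15

Alice free within 08:00–18:00: 08:00–10:00, 11:00–11:30, 12:15–18:00.
Hassan free within 08:00–18:00: 08:00–10:00, 12:30–13:00, 13:15–18:00.
Alice ∩ Beatriz: 08:00–10:00, 11:00–11:30, 12:15–12:45, 13:00–15:45, 16:15–18:00.
Alice ∩ Beatriz ∩ Kira: 09:30–10:00, 11:00–11:30, 12:15–12:45, 13:00–14:15, 15:15–15:45, 16:30–16:45.
Alice ∩ Beatriz ∩ Kira ∩ Hassan: 09:30–10:00, 12:30–12:45, 13:15–14:15, 15:15–15:45, 16:30–16:45.
Restricted to 09:45–15:30: 09:45–10:00, 12:30–12:45, 13:15–14:15, 15:15–15:30.
Windows ≥ 60 min: 13:15–14:15.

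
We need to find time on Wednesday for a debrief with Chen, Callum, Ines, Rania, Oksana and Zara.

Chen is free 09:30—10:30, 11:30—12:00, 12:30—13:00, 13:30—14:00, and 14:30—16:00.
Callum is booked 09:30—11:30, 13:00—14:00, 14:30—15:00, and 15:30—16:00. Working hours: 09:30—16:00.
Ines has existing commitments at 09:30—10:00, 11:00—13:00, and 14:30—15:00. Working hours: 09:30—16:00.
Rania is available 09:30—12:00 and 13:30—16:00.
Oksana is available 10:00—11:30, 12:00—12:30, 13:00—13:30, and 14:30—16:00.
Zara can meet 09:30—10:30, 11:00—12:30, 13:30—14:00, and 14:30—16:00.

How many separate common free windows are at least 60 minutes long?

Callum free within 09:30–16:00: 11:30–13:00, 14:00–14:30, 15:00–15:30.
Ines free within 09:30–16:00: 10:00–11:00, 13:00–14:30, 15:00–16:00.
Chen ∩ Callum: 11:30–12:00, 12:30–13:00, 15:00–15:30.
Chen ∩ Callum ∩ Ines: 15:00–15:30.
Chen ∩ Callum ∩ Ines ∩ Rania: 15:00–15:30.
Chen ∩ Callum ∩ Ines ∩ Rania ∩ Oksana: 15:00–15:30.
Chen ∩ Callum ∩ Ines ∩ Rania ∩ Oksana ∩ Zara: 15:00–15:30.
Windows ≥ 60 min: (none).
That's 0 windows.

0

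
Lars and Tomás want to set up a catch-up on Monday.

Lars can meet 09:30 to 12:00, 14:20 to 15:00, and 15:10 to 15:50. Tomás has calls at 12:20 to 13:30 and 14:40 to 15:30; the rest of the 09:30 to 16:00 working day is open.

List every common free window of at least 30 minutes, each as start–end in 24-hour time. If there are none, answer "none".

Tomás free within 09:30–16:00: 09:30–12:20, 13:30–14:40, 15:30–16:00.
Lars ∩ Tomás: 09:30–12:00, 14:20–14:40, 15:30–15:50.
Windows ≥ 30 min: 09:30–12:00.

09:30–12:00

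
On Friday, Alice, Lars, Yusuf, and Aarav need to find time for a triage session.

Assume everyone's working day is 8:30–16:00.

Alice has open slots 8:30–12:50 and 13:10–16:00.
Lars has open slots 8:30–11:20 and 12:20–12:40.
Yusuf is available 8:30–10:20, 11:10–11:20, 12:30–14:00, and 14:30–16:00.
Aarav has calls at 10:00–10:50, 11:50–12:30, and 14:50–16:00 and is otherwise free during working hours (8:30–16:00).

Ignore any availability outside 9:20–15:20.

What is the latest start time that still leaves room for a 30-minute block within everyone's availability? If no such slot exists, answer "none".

09:30

Aarav free within 08:30–16:00: 08:30–10:00, 10:50–11:50, 12:30–14:50.
Alice ∩ Lars: 08:30–11:20, 12:20–12:40.
Alice ∩ Lars ∩ Yusuf: 08:30–10:20, 11:10–11:20, 12:30–12:40.
Alice ∩ Lars ∩ Yusuf ∩ Aarav: 08:30–10:00, 11:10–11:20, 12:30–12:40.
Restricted to 09:20–15:20: 09:20–10:00, 11:10–11:20, 12:30–12:40.
Windows ≥ 30 min: 09:20–10:00.
Latest start in the last window 09:20–10:00 is 10:00 − 30 min = 09:30.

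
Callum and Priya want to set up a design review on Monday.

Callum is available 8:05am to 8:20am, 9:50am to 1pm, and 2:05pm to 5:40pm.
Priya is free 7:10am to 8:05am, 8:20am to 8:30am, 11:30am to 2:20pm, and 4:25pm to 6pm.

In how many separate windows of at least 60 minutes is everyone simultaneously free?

Callum ∩ Priya: 11:30–13:00, 14:05–14:20, 16:25–17:40.
Windows ≥ 60 min: 11:30–13:00, 16:25–17:40.
That's 2 windows.

2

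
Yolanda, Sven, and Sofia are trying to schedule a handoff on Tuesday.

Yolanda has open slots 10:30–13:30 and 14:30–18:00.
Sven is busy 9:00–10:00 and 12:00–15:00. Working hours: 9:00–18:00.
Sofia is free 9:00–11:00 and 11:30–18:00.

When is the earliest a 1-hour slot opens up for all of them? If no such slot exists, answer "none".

Sven free within 09:00–18:00: 10:00–12:00, 15:00–18:00.
Yolanda ∩ Sven: 10:30–12:00, 15:00–18:00.
Yolanda ∩ Sven ∩ Sofia: 10:30–11:00, 11:30–12:00, 15:00–18:00.
Windows ≥ 60 min: 15:00–18:00.
Earliest such window starts at 15:00.

15:00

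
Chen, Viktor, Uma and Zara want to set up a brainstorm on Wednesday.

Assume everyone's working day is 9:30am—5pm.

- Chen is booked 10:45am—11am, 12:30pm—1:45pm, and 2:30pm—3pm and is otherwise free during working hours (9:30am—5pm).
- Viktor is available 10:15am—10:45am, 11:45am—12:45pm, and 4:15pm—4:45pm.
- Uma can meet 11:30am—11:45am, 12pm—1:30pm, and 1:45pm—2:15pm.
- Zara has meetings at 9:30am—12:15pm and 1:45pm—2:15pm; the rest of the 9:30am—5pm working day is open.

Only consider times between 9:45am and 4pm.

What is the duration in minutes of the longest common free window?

15 minutes

Chen free within 09:30–17:00: 09:30–10:45, 11:00–12:30, 13:45–14:30, 15:00–17:00.
Zara free within 09:30–17:00: 12:15–13:45, 14:15–17:00.
Chen ∩ Viktor: 10:15–10:45, 11:45–12:30, 16:15–16:45.
Chen ∩ Viktor ∩ Uma: 12:00–12:30.
Chen ∩ Viktor ∩ Uma ∩ Zara: 12:15–12:30.
Restricted to 09:45–16:00: 12:15–12:30.
Single common window of 15 minutes.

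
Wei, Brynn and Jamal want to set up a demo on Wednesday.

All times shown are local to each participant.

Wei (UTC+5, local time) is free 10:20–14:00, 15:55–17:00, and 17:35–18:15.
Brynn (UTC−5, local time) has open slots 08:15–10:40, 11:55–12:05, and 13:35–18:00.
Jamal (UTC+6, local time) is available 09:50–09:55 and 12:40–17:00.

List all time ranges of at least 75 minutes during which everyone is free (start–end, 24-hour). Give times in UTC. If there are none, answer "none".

none

Wei → UTC: 05:20–09:00, 10:55–12:00, 12:35–13:15.
Brynn → UTC: 13:15–15:40, 16:55–17:05, 18:35–23:00.
Jamal → UTC: 03:50–03:55, 06:40–11:00.
Wei ∩ Brynn: (none).
Wei ∩ Brynn ∩ Jamal: (none).
Windows ≥ 75 min: (none).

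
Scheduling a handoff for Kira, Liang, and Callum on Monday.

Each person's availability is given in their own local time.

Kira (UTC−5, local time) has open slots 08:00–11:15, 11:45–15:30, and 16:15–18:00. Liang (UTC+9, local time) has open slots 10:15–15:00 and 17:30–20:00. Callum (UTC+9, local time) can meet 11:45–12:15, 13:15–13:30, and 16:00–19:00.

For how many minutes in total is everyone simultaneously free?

Kira → UTC: 13:00–16:15, 16:45–20:30, 21:15–23:00.
Liang → UTC: 01:15–06:00, 08:30–11:00.
Callum → UTC: 02:45–03:15, 04:15–04:30, 07:00–10:00.
Kira ∩ Liang: (none).
Kira ∩ Liang ∩ Callum: (none).
Total common minutes: 0.

0 minutes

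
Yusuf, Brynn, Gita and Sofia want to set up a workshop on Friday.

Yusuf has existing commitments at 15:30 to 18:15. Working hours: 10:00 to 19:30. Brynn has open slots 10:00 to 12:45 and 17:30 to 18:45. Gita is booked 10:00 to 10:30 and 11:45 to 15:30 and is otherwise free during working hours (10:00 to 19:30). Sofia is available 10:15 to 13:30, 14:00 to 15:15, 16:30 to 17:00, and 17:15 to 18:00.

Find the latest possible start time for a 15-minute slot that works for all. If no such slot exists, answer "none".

11:30

Yusuf free within 10:00–19:30: 10:00–15:30, 18:15–19:30.
Gita free within 10:00–19:30: 10:30–11:45, 15:30–19:30.
Yusuf ∩ Brynn: 10:00–12:45, 18:15–18:45.
Yusuf ∩ Brynn ∩ Gita: 10:30–11:45, 18:15–18:45.
Yusuf ∩ Brynn ∩ Gita ∩ Sofia: 10:30–11:45.
Windows ≥ 15 min: 10:30–11:45.
Latest start in the last window 10:30–11:45 is 11:45 − 15 min = 11:30.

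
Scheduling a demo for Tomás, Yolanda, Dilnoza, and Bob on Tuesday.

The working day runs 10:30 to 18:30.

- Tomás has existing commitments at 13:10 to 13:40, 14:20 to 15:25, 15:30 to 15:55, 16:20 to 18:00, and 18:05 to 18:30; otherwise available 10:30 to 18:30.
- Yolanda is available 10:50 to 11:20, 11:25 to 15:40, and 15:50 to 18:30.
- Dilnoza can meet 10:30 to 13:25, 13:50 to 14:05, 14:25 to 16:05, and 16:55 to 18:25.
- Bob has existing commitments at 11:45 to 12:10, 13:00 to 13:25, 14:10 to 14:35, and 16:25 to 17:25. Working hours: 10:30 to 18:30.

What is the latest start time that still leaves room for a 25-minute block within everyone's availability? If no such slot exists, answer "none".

Tomás free within 10:30–18:30: 10:30–13:10, 13:40–14:20, 15:25–15:30, 15:55–16:20, 18:00–18:05.
Bob free within 10:30–18:30: 10:30–11:45, 12:10–13:00, 13:25–14:10, 14:35–16:25, 17:25–18:30.
Tomás ∩ Yolanda: 10:50–11:20, 11:25–13:10, 13:40–14:20, 15:25–15:30, 15:55–16:20, 18:00–18:05.
Tomás ∩ Yolanda ∩ Dilnoza: 10:50–11:20, 11:25–13:10, 13:50–14:05, 15:25–15:30, 15:55–16:05, 18:00–18:05.
Tomás ∩ Yolanda ∩ Dilnoza ∩ Bob: 10:50–11:20, 11:25–11:45, 12:10–13:00, 13:50–14:05, 15:25–15:30, 15:55–16:05, 18:00–18:05.
Windows ≥ 25 min: 10:50–11:20, 12:10–13:00.
Latest start in the last window 12:10–13:00 is 13:00 − 25 min = 12:35.

12:35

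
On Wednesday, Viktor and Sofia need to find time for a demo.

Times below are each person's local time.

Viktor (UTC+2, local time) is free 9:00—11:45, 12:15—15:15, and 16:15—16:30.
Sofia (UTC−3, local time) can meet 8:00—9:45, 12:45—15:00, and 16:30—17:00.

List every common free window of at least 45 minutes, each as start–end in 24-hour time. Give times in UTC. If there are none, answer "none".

Viktor → UTC: 07:00–09:45, 10:15–13:15, 14:15–14:30.
Sofia → UTC: 11:00–12:45, 15:45–18:00, 19:30–20:00.
Viktor ∩ Sofia: 11:00–12:45.
Windows ≥ 45 min: 11:00–12:45.

11:00–12:45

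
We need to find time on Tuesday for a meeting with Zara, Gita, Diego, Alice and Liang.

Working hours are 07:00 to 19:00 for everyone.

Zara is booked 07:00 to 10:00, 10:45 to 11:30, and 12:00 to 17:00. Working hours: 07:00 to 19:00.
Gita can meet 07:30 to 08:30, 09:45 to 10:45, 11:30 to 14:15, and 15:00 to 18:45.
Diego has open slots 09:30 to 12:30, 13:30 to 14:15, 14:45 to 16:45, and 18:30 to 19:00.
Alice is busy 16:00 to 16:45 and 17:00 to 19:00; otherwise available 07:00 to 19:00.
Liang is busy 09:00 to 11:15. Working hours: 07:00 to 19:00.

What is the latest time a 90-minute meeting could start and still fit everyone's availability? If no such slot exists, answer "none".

none

Zara free within 07:00–19:00: 10:00–10:45, 11:30–12:00, 17:00–19:00.
Alice free within 07:00–19:00: 07:00–16:00, 16:45–17:00.
Liang free within 07:00–19:00: 07:00–09:00, 11:15–19:00.
Zara ∩ Gita: 10:00–10:45, 11:30–12:00, 17:00–18:45.
Zara ∩ Gita ∩ Diego: 10:00–10:45, 11:30–12:00, 18:30–18:45.
Zara ∩ Gita ∩ Diego ∩ Alice: 10:00–10:45, 11:30–12:00.
Zara ∩ Gita ∩ Diego ∩ Alice ∩ Liang: 11:30–12:00.
Windows ≥ 90 min: (none).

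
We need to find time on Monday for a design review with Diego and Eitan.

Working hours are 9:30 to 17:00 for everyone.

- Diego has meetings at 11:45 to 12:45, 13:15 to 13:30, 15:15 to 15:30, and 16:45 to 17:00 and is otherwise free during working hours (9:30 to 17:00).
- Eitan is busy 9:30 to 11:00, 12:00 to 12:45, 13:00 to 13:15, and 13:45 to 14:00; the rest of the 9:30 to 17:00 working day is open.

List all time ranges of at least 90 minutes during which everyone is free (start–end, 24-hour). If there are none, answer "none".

none

Diego free within 09:30–17:00: 09:30–11:45, 12:45–13:15, 13:30–15:15, 15:30–16:45.
Eitan free within 09:30–17:00: 11:00–12:00, 12:45–13:00, 13:15–13:45, 14:00–17:00.
Diego ∩ Eitan: 11:00–11:45, 12:45–13:00, 13:30–13:45, 14:00–15:15, 15:30–16:45.
Windows ≥ 90 min: (none).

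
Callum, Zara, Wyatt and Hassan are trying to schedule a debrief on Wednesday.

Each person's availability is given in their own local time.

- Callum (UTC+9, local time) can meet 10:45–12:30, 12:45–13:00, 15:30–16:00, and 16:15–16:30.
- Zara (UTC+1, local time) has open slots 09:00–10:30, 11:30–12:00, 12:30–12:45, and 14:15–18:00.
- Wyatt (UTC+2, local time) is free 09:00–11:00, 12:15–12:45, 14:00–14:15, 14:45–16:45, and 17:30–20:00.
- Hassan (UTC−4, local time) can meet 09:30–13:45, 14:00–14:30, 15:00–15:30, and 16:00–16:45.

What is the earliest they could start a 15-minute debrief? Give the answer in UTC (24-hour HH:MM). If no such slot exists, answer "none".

Callum → UTC: 01:45–03:30, 03:45–04:00, 06:30–07:00, 07:15–07:30.
Zara → UTC: 08:00–09:30, 10:30–11:00, 11:30–11:45, 13:15–17:00.
Wyatt → UTC: 07:00–09:00, 10:15–10:45, 12:00–12:15, 12:45–14:45, 15:30–18:00.
Hassan → UTC: 13:30–17:45, 18:00–18:30, 19:00–19:30, 20:00–20:45.
Callum ∩ Zara: (none).
Callum ∩ Zara ∩ Wyatt: (none).
Callum ∩ Zara ∩ Wyatt ∩ Hassan: (none).
Windows ≥ 15 min: (none).

none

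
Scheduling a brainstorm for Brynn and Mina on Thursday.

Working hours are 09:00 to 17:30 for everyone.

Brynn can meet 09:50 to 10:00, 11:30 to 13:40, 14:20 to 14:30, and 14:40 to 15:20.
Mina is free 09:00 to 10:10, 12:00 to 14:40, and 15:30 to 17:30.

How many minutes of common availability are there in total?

Brynn ∩ Mina: 09:50–10:00, 12:00–13:40, 14:20–14:30.
Total common minutes: 10 + 100 + 10 = 120.

120 minutes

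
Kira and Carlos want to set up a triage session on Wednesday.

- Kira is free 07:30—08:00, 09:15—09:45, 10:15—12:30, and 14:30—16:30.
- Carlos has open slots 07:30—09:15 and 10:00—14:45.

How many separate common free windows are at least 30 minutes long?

2

Kira ∩ Carlos: 07:30–08:00, 10:15–12:30, 14:30–14:45.
Windows ≥ 30 min: 07:30–08:00, 10:15–12:30.
That's 2 windows.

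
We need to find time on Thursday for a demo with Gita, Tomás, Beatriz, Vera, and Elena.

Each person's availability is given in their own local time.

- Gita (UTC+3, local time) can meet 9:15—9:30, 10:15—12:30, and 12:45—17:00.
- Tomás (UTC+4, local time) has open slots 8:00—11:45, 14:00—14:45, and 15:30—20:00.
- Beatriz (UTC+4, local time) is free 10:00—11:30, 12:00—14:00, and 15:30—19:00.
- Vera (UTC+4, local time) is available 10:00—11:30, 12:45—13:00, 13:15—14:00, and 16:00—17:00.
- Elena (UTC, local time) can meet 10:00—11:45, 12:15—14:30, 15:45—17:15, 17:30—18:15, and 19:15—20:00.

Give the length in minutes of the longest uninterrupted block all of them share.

45 minutes

Gita → UTC: 06:15–06:30, 07:15–09:30, 09:45–14:00.
Tomás → UTC: 04:00–07:45, 10:00–10:45, 11:30–16:00.
Beatriz → UTC: 06:00–07:30, 08:00–10:00, 11:30–15:00.
Vera → UTC: 06:00–07:30, 08:45–09:00, 09:15–10:00, 12:00–13:00.
Elena → UTC: 10:00–11:45, 12:15–14:30, 15:45–17:15, 17:30–18:15, 19:15–20:00.
Gita ∩ Tomás: 06:15–06:30, 07:15–07:45, 10:00–10:45, 11:30–14:00.
Gita ∩ Tomás ∩ Beatriz: 06:15–06:30, 07:15–07:30, 11:30–14:00.
Gita ∩ Tomás ∩ Beatriz ∩ Vera: 06:15–06:30, 07:15–07:30, 12:00–13:00.
Gita ∩ Tomás ∩ Beatriz ∩ Vera ∩ Elena: 12:15–13:00.
Single common window of 45 minutes.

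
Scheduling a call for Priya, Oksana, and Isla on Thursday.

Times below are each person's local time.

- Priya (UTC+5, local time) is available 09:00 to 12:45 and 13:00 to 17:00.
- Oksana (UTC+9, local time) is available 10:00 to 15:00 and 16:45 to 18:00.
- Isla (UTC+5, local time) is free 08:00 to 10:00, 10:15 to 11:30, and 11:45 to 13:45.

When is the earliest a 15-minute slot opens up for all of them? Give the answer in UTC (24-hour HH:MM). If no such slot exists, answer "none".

Priya → UTC: 04:00–07:45, 08:00–12:00.
Oksana → UTC: 01:00–06:00, 07:45–09:00.
Isla → UTC: 03:00–05:00, 05:15–06:30, 06:45–08:45.
Priya ∩ Oksana: 04:00–06:00, 08:00–09:00.
Priya ∩ Oksana ∩ Isla: 04:00–05:00, 05:15–06:00, 08:00–08:45.
Windows ≥ 15 min: 04:00–05:00, 05:15–06:00, 08:00–08:45.
Earliest such window starts at 04:00.

04:00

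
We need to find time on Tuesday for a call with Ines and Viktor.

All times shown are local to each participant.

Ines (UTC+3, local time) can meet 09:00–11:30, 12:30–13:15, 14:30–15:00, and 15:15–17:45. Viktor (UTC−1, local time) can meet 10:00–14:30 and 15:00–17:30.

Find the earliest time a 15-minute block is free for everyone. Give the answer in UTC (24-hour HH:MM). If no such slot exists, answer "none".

Ines → UTC: 06:00–08:30, 09:30–10:15, 11:30–12:00, 12:15–14:45.
Viktor → UTC: 11:00–15:30, 16:00–18:30.
Ines ∩ Viktor: 11:30–12:00, 12:15–14:45.
Windows ≥ 15 min: 11:30–12:00, 12:15–14:45.
Earliest such window starts at 11:30.

11:30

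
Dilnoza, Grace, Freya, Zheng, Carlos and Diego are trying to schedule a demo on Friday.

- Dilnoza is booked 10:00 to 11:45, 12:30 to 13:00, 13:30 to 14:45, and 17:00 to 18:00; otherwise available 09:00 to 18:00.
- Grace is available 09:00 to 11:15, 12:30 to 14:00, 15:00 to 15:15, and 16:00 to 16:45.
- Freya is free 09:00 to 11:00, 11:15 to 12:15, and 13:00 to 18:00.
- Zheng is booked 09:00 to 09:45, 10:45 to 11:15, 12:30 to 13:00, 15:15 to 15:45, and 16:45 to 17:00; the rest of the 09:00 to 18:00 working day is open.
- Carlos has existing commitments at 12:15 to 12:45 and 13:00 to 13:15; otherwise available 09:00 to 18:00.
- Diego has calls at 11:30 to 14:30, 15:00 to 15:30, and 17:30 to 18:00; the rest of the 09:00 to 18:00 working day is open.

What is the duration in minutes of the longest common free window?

Dilnoza free within 09:00–18:00: 09:00–10:00, 11:45–12:30, 13:00–13:30, 14:45–17:00.
Zheng free within 09:00–18:00: 09:45–10:45, 11:15–12:30, 13:00–15:15, 15:45–16:45, 17:00–18:00.
Carlos free within 09:00–18:00: 09:00–12:15, 12:45–13:00, 13:15–18:00.
Diego free within 09:00–18:00: 09:00–11:30, 14:30–15:00, 15:30–17:30.
Dilnoza ∩ Grace: 09:00–10:00, 13:00–13:30, 15:00–15:15, 16:00–16:45.
Dilnoza ∩ Grace ∩ Freya: 09:00–10:00, 13:00–13:30, 15:00–15:15, 16:00–16:45.
Dilnoza ∩ Grace ∩ Freya ∩ Zheng: 09:45–10:00, 13:00–13:30, 15:00–15:15, 16:00–16:45.
Dilnoza ∩ Grace ∩ Freya ∩ Zheng ∩ Carlos: 09:45–10:00, 13:15–13:30, 15:00–15:15, 16:00–16:45.
Dilnoza ∩ Grace ∩ Freya ∩ Zheng ∩ Carlos ∩ Diego: 09:45–10:00, 16:00–16:45.
Common window lengths: 15, 45 min; longest is 45.

45 minutes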